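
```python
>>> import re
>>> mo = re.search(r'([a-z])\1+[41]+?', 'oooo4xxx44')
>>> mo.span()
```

(0, 5)

After group 1 captures some text, `\1` only succeeds where that same text appears again.
Unlike `match`, `search` isn't anchored — it looks for the pattern anywhere in the string.
The match spans [0:5] → 'oooo4'.
Captured: group 1 = 'o'.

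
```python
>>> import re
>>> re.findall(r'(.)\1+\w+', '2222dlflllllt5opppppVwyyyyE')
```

The backreference `\1` re-matches whatever the first group consumed, character for character.
`findall` collects group 1 from the one match (1 total).

['2']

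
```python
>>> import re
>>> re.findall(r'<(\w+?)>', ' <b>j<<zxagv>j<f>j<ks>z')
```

['b', 'zxagv', 'f', 'ks']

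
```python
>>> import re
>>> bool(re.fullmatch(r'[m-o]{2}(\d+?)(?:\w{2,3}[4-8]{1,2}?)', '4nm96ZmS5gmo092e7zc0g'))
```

This matches exactly 2 of a character in [m-o]; then one or more of a digit (lazy) (captured); then 2 to 3 of a word character, then 1 to 2 of a character in [4-8] (lazy) (non-capturing group).
`re.fullmatch` requires the pattern to consume the entire string.
Here the string isn't matched end-to-end, so the call returns None, and `bool(None)` is False.

False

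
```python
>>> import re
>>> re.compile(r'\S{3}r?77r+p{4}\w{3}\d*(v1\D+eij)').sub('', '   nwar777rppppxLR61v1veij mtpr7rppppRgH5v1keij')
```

'   nw mtpr7rppppRgH5v1keij'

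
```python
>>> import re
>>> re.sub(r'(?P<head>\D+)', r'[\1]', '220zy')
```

This matches one or more of a non-digit (captured as 'head').
Matches: at [3:5] → 'zy'.
The replacement refers to a captured group, so each match is rewritten using its own captured text.

'220[zy]'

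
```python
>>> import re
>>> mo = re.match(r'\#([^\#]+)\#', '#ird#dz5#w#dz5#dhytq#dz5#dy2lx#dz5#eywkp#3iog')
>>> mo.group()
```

`re.match` only tries the pattern at the start of the string.
The match spans [0:5] → '#ird#'.
Captured: group 1 = 'ird'.

'#ird#'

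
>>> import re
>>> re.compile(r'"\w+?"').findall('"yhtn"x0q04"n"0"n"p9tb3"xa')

['"yhtn"', '"n"', '"n"']

Since nothing is captured, `findall` lists the 3 matched substrings directly.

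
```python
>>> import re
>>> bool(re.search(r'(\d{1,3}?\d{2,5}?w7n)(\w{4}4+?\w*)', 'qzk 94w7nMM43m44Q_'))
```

The pattern matches 1 to 3 of a digit (lazy), then 2 to 5 of a digit (lazy), then the literal 'w7n' (captured); then exactly 4 of a word character, then one or more of a literal '4' (lazy), then zero or more of a word character (captured).
Unlike `match`, `search` isn't anchored — it looks for the pattern anywhere in the string.
Here nothing in the string fits, so the call returns None, and `bool(None)` is False.

False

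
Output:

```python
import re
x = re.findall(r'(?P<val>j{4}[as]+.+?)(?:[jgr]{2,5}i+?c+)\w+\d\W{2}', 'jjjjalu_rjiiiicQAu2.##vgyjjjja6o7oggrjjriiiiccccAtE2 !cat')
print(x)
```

Pattern: exactly 4 of a literal 'j', then one or more of one of [as], then one or more of any character (lazy) (captured as 'val'); then 2 to 5 of one of [jgr], then one or more of the literal 'i' (lazy), then one or more of a literal 'c' (non-capturing group); then one or more of a word character, then a digit, then exactly 2 of a non-word character.
Matches: at [0:21] match 'jjjjalu_rjiiiicQAu2.#', group 1 = 'jjjjalu_'; at [25:54] match 'jjjja6o7oggrjjriiiiccccAtE2 !', group 1 = 'jjjja6o7og'.
Because there's exactly one group, `findall` drops the full match and keeps group 1 from each hit.

['jjjjalu_', 'jjjja6o7og']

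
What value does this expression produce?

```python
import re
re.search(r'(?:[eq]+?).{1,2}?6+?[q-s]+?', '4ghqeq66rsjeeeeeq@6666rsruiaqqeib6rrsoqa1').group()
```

Pattern: one or more of one of [eq] (lazy) (non-capturing group); then 1 to 2 of any character (lazy); then one or more of a literal '6' (lazy); then one or more of a character in [q-s] (lazy).
A non-greedy quantifier consumes as few characters as it can — just enough that the remainder of the pattern still matches from where it stops; whatever follows it matches normally.
Unlike `match`, `search` isn't anchored — it looks for the pattern anywhere in the string.
The match spans [3:9] → 'qeq66r'.

'qeq66r'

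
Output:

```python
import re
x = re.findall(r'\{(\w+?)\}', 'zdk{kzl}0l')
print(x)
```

['kzl']

Walking the string: at [3:8] match '{kzl}', group 1 = 'kzl'.
With a single group, `findall` returns only what that group captured — 1 item.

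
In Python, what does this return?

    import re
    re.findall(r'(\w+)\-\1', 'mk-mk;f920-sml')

`\1` is not a pattern — it's the concrete string captured by group 1, re-applied verbatim.
`findall` collects group 1 from the one match (1 total).

['mk']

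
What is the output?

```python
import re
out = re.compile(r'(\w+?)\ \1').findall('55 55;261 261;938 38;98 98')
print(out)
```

['55', '261', '38', '98']

The backreference `\1` re-matches whatever the first group consumed, character for character.
Because there's exactly one group, `findall` drops the full match and keeps group 1 from each hit.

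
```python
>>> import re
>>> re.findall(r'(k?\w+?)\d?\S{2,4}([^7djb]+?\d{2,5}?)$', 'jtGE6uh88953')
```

[('j', 'uh88953')]

Lazy quantifiers expand one character at a time until the remainder of the pattern can match.
`findall` packs the 2 group values into a tuple for every match.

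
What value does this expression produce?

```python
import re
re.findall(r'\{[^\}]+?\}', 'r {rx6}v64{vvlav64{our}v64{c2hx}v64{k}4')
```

Walking the string: at [2:7] → '{rx6}'; at [10:23] → '{vvlav64{our}'; at [26:32] → '{c2hx}'; at [35:38] → '{k}'.
Since nothing is captured, `findall` lists the 4 matched substrings directly.

['{rx6}', '{vvlav64{our}', '{c2hx}', '{k}']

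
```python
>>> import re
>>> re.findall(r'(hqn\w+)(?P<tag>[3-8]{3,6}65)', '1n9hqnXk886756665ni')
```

Pattern: the literal 'hqn', then one or more of a word character (captured); then 3 to 6 of a character in [3-8], then the literal '65' (captured as 'tag').
`findall` packs the 2 group values into a tuple for every match.

[('hqnXk8867', '56665')]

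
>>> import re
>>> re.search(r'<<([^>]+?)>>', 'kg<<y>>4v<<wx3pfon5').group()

The match spans [2:7] → '<<y>>'.

'<<y>>'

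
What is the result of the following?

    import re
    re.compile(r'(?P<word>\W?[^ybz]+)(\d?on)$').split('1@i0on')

['', '1@i0', 'on', '']

`re.split` interleaves the captured-group text with the surrounding fragments.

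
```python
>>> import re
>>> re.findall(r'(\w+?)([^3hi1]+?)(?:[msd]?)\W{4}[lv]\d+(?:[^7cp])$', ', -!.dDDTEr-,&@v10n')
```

[('d', 'DDTEr')]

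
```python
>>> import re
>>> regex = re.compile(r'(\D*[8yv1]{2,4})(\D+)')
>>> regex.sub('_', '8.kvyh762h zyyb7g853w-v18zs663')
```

'8_762_7g853_663'

The pattern matches zero or more of a non-digit, then 2 to 4 of one of [8yv1] (captured); then one or more of a non-digit (captured).
Matches: at [1:6] → '.kvyh'; at [9:15] → 'h zyyb'; at [20:27] → 'w-v18zs'.
Each match is replaced by '_'.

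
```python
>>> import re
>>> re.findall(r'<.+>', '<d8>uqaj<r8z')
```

['<d8>']

Matches: at [0:4] → '<d8>'.
Since nothing is captured, `findall` lists the 1 matched substring directly.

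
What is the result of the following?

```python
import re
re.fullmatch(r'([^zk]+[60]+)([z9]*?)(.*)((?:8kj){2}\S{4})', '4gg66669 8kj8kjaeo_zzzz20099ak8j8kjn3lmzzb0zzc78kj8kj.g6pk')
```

None

`re.fullmatch` requires the pattern to consume the entire string.
Here there's no way to consume every character, so the call returns None.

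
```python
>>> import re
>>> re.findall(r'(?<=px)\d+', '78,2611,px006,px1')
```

['006', '1']

The lookaround is zero-width — it requires the adjacent text to match without consuming it, so the asserted text isn't part of the match.
Matches: at [10:13] → '006'; at [16:17] → '1'.
No capturing groups, so `findall` returns the 2 full match strings.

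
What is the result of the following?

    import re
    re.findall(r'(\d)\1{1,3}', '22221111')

['2', '1']

A backreference is literal: `\1` must see the identical characters the first group matched.
Matches: at [0:4] match '2222', group 1 = '2'; at [4:8] match '1111', group 1 = '1'.
`findall` collects group 1 from each match (2 total).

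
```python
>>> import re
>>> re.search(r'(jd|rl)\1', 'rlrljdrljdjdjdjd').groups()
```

('rl',)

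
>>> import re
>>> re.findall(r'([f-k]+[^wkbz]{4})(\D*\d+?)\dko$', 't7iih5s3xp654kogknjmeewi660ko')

[('gknjme', 'ewi66')]

The pattern matches one or more of a character in [f-k], then exactly 4 of any character except [wkbz] (captured); then zero or more of a non-digit, then one or more of a digit (lazy) (captured); then a digit, then the literal 'ko'; then anchored at the end.
`findall` packs the 2 group values into a tuple for every match.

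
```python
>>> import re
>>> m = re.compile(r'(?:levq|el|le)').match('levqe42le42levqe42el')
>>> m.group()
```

`re.match` only tries the pattern at the start of the string.
The match spans [0:4] → 'levq'.

'levq'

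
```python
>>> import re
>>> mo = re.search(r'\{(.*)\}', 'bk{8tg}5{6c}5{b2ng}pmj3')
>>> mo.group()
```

'{8tg}5{6c}5{b2ng}'

Unlike `match`, `search` isn't anchored — it looks for the pattern anywhere in the string.
The match spans [2:19] → '{8tg}5{6c}5{b2ng}'.
Captured: group 1 = '8tg}5{6c}5{b2ng'.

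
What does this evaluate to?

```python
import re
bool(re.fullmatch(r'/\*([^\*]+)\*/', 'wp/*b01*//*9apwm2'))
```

False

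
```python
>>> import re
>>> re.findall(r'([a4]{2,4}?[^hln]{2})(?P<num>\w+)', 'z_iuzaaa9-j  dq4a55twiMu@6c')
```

[('aaa9-', 'j'), ('4a55', 'twiMu')]

Pattern: 2 to 4 of one of [a4] (lazy), then exactly 2 of any character except [hln] (captured); then one or more of a word character (captured as 'num').
Matches: at [5:11] match 'aaa9-j', groups = ('aaa9-', 'j'); at [15:24] match '4a55twiMu', groups = ('4a55', 'twiMu').
`findall` packs the 2 group values into a tuple for every match.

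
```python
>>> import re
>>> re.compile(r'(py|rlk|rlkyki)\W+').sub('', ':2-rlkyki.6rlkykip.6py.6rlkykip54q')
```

Matches: at [3:10] → 'rlkyki.'; at [20:23] → 'py.'.
Every occurrence is swapped for ''.

':2-6rlkykip.66rlkykip54q'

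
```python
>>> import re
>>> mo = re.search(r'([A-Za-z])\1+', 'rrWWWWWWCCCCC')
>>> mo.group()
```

'rr'

`\1` has to match the exact text group 1 already captured.
The match spans [0:2] → 'rr'.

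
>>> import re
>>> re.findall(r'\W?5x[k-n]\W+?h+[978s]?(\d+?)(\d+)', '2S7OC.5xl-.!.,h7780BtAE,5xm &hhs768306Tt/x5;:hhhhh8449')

[('7', '80'), ('7', '68306')]

The pattern matches optionally a non-word character, then the literal '5x'; then a character in [k-n], then one or more of a non-word character (lazy), then one or more of a literal 'h'; then optionally one of [978s]; then one or more of a digit (lazy) (captured); then one or more of a digit (captured).
With 2 capturing groups, `findall` returns a 2-tuple per match.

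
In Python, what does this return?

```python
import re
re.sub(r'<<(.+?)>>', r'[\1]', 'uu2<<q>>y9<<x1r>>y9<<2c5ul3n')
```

'uu2[q]y9[x1r]y9<<2c5ul3n'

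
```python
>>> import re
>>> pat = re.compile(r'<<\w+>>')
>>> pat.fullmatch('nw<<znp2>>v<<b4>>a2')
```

None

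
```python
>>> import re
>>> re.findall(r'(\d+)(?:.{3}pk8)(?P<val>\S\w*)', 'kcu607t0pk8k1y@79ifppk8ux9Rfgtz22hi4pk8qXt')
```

[('60', 'k1y'), ('79', 'ux9Rfgtz22hi4pk8qXt')]

The pattern matches one or more of a digit (captured); then exactly 3 of any character, then the literal 'pk8' (non-capturing group); then a non-whitespace character, then zero or more of a word character (captured as 'val').
Multiple groups make `findall` return tuples — one 2-tuple for each match.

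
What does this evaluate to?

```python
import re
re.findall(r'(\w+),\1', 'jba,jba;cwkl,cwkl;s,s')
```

['jba', 'cwkl', 's']

`\1` has to match the exact text group 1 already captured.
Matches: at [0:7] match 'jba,jba', group 1 = 'jba'; at [8:17] match 'cwkl,cwkl', group 1 = 'cwkl'; at [18:21] match 's,s', group 1 = 's'.
Because there's exactly one group, `findall` drops the full match and keeps group 1 from each hit.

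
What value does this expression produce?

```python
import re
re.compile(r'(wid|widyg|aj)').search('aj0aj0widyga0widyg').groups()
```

The match spans [0:2] → 'aj'.
Captured: group 1 = 'aj'.

('aj',)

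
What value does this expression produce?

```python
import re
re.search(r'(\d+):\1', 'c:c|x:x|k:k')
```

None

The backreference `\1` re-matches whatever the first group consumed, character for character.
`search` walks the string left to right and returns the first match it finds.
Here no position works, so the call returns None.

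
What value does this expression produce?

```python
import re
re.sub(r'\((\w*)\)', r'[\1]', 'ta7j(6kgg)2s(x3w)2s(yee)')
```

Matches: at [4:10] → '(6kgg)'; at [12:17] → '(x3w)'; at [19:24] → '(yee)'.
`\1` in the replacement pulls in group 1's text for each match.

'ta7j[6kgg]2s[x3w]2s[yee]'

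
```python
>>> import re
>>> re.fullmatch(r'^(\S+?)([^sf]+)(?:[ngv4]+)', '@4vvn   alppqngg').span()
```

(0, 16)

The pattern matches anchored at the start of the string; then one or more of a non-whitespace character (lazy) (captured); then one or more of any character except [sf] (captured); then one or more of one of [ngv4] (non-capturing group).
`fullmatch` succeeds only if the pattern covers the string from start to end.
The match spans [0:16] → '@4vvn   alppqngg'.
Captured: group 1 = '@', group 2 = '4vvn   alppqng'.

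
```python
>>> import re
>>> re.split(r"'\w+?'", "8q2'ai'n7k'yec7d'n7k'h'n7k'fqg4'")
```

['8q2', 'n7k', 'n7k', 'n7k', '']

Each match becomes a cut point; 5 segments remain.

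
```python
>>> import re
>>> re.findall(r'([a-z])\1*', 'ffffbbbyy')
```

After group 1 captures some text, `\1` only succeeds where that same text appears again.
With a single group, `findall` returns only what that group captured — 3 items.

['f', 'b', 'y']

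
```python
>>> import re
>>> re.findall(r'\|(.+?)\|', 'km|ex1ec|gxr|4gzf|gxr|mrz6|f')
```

`findall` collects group 1 from each match (3 total).

['ex1ec', '4gzf', 'mrz6']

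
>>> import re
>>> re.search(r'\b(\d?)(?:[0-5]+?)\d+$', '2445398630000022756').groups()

('2',)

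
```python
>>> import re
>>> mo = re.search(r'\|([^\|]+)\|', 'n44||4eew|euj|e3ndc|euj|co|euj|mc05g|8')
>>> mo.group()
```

The match spans [4:10] → '|4eew|'.

'|4eew|'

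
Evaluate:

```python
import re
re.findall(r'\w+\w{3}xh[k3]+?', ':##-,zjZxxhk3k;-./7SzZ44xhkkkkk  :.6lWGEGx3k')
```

Lazy quantifiers expand one character at a time until the remainder of the pattern can match.
No capturing groups, so `findall` returns the 2 full match strings.

['zjZxxhk', '7SzZ44xhk']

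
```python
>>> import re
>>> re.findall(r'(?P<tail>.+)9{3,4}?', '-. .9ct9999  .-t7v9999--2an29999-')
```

['-. .9ct9999  .-t7v9999--2an29']

Pattern: one or more of any character (captured as 'tail'); then 3 to 4 of a literal '9' (lazy).
Matches: at [0:32] match '-. .9ct9999  .-t7v9999--2an29999', group 1 = '-. .9ct9999  .-t7v9999--2an29'.
Because there's exactly one group, `findall` drops the full match and keeps group 1 from the one hit.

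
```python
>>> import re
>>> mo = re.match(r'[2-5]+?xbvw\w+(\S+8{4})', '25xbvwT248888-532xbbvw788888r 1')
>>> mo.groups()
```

Pattern: one or more of a character in [2-5] (lazy), then the literal 'xb'; then the literal 'vw', then one or more of a word character; then one or more of a non-whitespace character, then exactly 4 of the literal '8' (captured).
`re.match` won't scan ahead — the pattern has to work from the very first character.
The match spans [0:28] → '25xbvwT248888-532xbbvw788888'.
Captured: group 1 = '-532xbbvw788888'.

('-532xbbvw788888',)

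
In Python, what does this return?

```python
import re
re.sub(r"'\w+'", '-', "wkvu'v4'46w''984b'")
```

"wkvu-46w'-"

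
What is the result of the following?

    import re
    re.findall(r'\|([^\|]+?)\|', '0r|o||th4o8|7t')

['o', 'th4o8']

`findall` collects group 1 from each match (2 total).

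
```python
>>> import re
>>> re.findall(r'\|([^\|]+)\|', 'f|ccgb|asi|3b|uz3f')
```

One capturing group, so `findall` returns just the captured substring from each match — 2 in all.

['ccgb', '3b']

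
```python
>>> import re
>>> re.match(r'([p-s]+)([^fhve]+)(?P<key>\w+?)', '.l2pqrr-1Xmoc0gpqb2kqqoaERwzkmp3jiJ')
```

The pattern matches one or more of a character in [p-s] (captured); then one or more of any character except [fhve] (captured); then one or more of a word character (lazy) (captured as 'key').
`re.match` only tries the pattern at the start of the string.
Here the pattern fails at index 0, so the call returns None.

None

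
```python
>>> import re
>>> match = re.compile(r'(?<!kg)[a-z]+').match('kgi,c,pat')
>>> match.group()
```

'kgi'

The negative lookaround is zero-width — it rules out positions where the adjacent text would match, without consuming anything.
`re.match` won't scan ahead — the pattern has to work from the very first character.
The match spans [0:3] → 'kgi'.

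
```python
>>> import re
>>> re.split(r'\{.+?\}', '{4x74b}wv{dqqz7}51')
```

['', 'wv', '51']

With the lazy modifier that quantifier settles for the fewest repetitions that let the rest of the pattern succeed (the atoms after it are unaffected and can still be greedy).
Matches to split on: at [0:7] → '{4x74b}'; at [9:16] → '{dqqz7}'.
`split` removes every match and returns the 3 fragments in between.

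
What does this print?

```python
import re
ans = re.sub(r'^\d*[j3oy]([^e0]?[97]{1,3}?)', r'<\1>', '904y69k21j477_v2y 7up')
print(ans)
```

<69>k21j477_v2y 7up

Pattern: anchored at the start of the string; then zero or more of a digit, then one of [j3oy]; then optionally any character except [e0], then 1 to 3 of one of [97] (lazy) (captured).
Matches: at [0:6] → '904y69'.
The replacement refers to a captured group, so each match is rewritten using its own captured text.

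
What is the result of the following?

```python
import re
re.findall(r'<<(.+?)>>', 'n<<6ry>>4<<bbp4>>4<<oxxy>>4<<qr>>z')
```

['6ry', 'bbp4', 'oxxy', 'qr']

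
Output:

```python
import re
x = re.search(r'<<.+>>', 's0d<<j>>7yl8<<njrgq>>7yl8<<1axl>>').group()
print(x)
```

The match spans [3:33] → '<<j>>7yl8<<njrgq>>7yl8<<1axl>>'.

<<j>>7yl8<<njrgq>>7yl8<<1axl>>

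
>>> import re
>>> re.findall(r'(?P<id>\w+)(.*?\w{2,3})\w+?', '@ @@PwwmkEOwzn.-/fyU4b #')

A non-greedy quantifier consumes as few characters as it can — just enough that the remainder of the pattern still matches from where it stops; whatever follows it matches normally.
`findall` packs the 2 group values into a tuple for every match.

[('PwwmkEOwzn', '.-/fyU')]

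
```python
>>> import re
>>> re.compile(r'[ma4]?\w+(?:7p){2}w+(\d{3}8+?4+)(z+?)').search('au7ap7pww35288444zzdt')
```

This matches optionally one of [ma4], then one or more of a word character, then the literal '7p' repeated 2 times; then one or more of a literal 'w'; then exactly 3 of a digit, then one or more of a literal '8' (lazy), then one or more of the literal '4' (captured); then one or more of a literal 'z' (lazy) (captured).
`re.search` scans for the first position where the pattern succeeds.
Here nothing in the string fits, so the call returns None.

None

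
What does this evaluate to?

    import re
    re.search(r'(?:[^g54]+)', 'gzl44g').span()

(1, 3)

The pattern matches one or more of any character except [g54] (non-capturing group).
`search` walks the string left to right and returns the first match it finds.
The match spans [1:3] → 'zl'.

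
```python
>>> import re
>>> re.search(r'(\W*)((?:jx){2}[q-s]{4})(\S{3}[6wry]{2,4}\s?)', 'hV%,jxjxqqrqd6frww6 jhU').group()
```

'%,jxjxqqrqd6frww6 '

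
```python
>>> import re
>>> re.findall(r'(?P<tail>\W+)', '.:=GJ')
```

The pattern matches one or more of a non-word character (captured as 'tail').
Walking the string: at [0:3] match '.:=', group 1 = '.:='.
Because there's exactly one group, `findall` drops the full match and keeps group 1 from the one hit.

['.:=']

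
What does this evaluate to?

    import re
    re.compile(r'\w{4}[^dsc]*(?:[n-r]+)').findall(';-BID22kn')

['BID22kn']

Pattern: exactly 4 of a word character, then zero or more of any character except [dsc]; then one or more of a character in [n-r] (non-capturing group).
With no groups in the pattern, `findall` gives back each whole match — 1 here.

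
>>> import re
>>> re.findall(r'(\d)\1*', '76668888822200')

A backreference is literal: `\1` must see the identical characters the first group matched.
`findall` collects group 1 from each match (5 total).

['7', '6', '8', '2', '0']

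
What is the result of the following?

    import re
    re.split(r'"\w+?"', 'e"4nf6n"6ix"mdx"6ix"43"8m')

['e', '6ix', '6ix', '8m']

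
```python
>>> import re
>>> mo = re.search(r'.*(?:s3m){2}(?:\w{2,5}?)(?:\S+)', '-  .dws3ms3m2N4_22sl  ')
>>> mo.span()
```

Pattern: zero or more of any character, then the literal 's3m' repeated 2 times; then 2 to 5 of a word character (lazy) (non-capturing group); then one or more of a non-whitespace character (non-capturing group).
The match spans [0:20] → '-  .dws3ms3m2N4_22sl'.

(0, 20)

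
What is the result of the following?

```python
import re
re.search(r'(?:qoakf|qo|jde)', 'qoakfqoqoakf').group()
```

'qoakf'

Branches in `(...|...)` are attempted left-to-right; the first branch that allows the whole pattern to succeed is taken.
The match spans [0:5] → 'qoakf'.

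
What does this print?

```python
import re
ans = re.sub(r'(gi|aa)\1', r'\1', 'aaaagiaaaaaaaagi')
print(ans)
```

`\1` has to match the exact text group 1 already captured.
`\1` in the replacement pulls in group 1's text for each match.

aagiaaaagi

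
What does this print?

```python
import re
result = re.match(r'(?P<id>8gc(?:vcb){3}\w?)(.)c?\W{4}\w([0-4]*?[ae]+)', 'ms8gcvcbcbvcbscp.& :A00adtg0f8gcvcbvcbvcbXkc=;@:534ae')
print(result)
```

None

With `match`, the pattern is implicitly anchored at the beginning.
Here the pattern fails at index 0, so the call returns None.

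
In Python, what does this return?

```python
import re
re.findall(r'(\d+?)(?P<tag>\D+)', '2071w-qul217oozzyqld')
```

2 groups means each result is a tuple of 2 captured strings — 2 here.

[('2071', 'w-qul'), ('217', 'oozzyqld')]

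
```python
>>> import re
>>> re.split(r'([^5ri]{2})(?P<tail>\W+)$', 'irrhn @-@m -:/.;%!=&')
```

['irrhn @-', '@m', ' -:/.;%!=&', '']

With a capturing group present, the delimiter's captured portion is kept in the result list.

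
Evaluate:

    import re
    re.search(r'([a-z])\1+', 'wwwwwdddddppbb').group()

'wwwww'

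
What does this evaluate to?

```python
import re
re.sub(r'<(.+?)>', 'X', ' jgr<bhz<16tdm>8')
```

' jgrX8'

`sub` substitutes 'X' at each match site.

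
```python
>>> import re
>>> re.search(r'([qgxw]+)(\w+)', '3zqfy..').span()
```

This matches one or more of one of [qgxw] (captured); then one or more of a word character (captured).
The match spans [2:5] → 'qfy'.

(2, 5)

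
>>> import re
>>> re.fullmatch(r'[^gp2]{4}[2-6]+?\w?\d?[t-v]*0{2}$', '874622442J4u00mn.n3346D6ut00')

The pattern matches exactly 4 of any character except [gp2], then one or more of a character in [2-6] (lazy), then optionally a word character; then optionally a digit, then zero or more of a character in [t-v], then exactly 2 of the literal '0'; then anchored at the end.
`re.fullmatch` is like wrapping the pattern in `^…$` (in single-line mode).
Here there's no way to consume every character, so the call returns None.

None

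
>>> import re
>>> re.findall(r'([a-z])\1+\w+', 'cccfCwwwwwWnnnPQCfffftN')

['c']

After group 1 captures some text, `\1` only succeeds where that same text appears again.
With a single group, `findall` returns only what that group captured — 1 item.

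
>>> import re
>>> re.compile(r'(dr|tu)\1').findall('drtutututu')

`\1` is not a pattern — it's the concrete string captured by group 1, re-applied verbatim.
With a single group, `findall` returns only what that group captured — 2 items.

['tu', 'tu']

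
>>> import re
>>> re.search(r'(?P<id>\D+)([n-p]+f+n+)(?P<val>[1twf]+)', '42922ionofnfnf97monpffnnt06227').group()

'ionofnfnf'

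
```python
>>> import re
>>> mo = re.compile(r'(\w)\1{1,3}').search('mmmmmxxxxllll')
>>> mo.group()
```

'mmmm'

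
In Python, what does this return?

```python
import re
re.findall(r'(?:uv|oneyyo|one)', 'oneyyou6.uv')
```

['oneyyo', 'uv']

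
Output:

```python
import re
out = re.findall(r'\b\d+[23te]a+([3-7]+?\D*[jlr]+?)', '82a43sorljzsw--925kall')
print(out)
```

The pattern matches a word boundary (`\b`, zero-width); then one or more of a digit; then one of [23te], then one or more of a literal 'a'; then one or more of a character in [3-7] (lazy), then zero or more of a non-digit, then one or more of one of [jlr] (lazy) (captured).
Matches: at [0:10] match '82a43sorlj', group 1 = '43sorlj'.
One capturing group, so `findall` returns just the captured substring from the one match — 1 in all.

['43sorlj']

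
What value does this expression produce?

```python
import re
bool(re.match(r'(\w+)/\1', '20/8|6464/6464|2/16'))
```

`\1` is not a pattern — it's the concrete string captured by group 1, re-applied verbatim.
With `match`, the pattern is implicitly anchored at the beginning.
Here the string doesn't start with a match, so the call returns None, and `bool(None)` is False.

False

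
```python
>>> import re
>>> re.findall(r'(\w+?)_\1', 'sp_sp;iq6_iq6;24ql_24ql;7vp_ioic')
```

['sp', 'iq6', '24ql']

`\1` is not a pattern — it's the concrete string captured by group 1, re-applied verbatim.
Walking the string: at [0:5] match 'sp_sp', group 1 = 'sp'; at [6:13] match 'iq6_iq6', group 1 = 'iq6'; at [14:23] match '24ql_24ql', group 1 = '24ql'.
One capturing group, so `findall` returns just the captured substring from each match — 3 in all.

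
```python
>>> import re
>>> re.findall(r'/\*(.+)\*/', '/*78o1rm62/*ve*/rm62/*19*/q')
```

Scanning left to right: at [0:26] match '/*78o1rm62/*ve*/rm62/*19*/', group 1 = '78o1rm62/*ve*/rm62/*19'.
`findall` collects group 1 from the one match (1 total).

['78o1rm62/*ve*/rm62/*19']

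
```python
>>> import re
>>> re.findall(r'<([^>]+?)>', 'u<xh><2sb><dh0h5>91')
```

Scanning left to right: at [1:5] match '<xh>', group 1 = 'xh'; at [5:10] match '<2sb>', group 1 = '2sb'; at [10:17] match '<dh0h5>', group 1 = 'dh0h5'.
`findall` collects group 1 from each match (3 total).

['xh', '2sb', 'dh0h5']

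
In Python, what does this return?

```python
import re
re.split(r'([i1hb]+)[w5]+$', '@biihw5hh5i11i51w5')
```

['@biihw5hh5i11i5', '1', '']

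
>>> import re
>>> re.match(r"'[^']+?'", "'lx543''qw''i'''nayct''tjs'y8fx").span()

With `match`, the pattern is implicitly anchored at the beginning.
The match spans [0:7] → "'lx543'".

(0, 7)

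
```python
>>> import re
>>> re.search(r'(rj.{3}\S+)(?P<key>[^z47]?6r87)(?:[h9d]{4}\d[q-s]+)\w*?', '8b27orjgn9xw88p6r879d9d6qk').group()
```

'rjgn9xw88p6r879d9d6q'

Pattern: the literal 'rj', then exactly 3 of any character, then one or more of a non-whitespace character (captured); then optionally any character except [z47], then the literal '6', then the literal 'r87' (captured as 'key'); then exactly 4 of one of [h9d], then a digit, then one or more of a character in [q-s] (non-capturing group); then zero or more of a word character (lazy).
The `?` after the quantifier makes it lazy — it takes as little as possible before letting the rest of the pattern try.
`re.search` tries every starting position until one works.
The match spans [5:25] → 'rjgn9xw88p6r879d9d6q'.
Captured: group 1 = 'rjgn9xw88p', group 2 = '6r87'.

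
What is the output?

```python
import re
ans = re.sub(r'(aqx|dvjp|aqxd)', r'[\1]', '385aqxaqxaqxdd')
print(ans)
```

Alternation tries branches left to right and keeps the first one that lets the overall match succeed at that position.
Matches: at [3:6] → 'aqx'; at [6:9] → 'aqx'; at [9:12] → 'aqx'.
The replacement refers to a captured group, so each match is rewritten using its own captured text.

385[aqx][aqx][aqx]dd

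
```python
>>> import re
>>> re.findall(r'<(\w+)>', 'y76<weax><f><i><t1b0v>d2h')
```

Scanning left to right: at [3:9] match '<weax>', group 1 = 'weax'; at [9:12] match '<f>', group 1 = 'f'; at [12:15] match '<i>', group 1 = 'i'; at [15:22] match '<t1b0v>', group 1 = 't1b0v'.
`findall` collects group 1 from each match (4 total).

['weax', 'f', 'i', 't1b0v']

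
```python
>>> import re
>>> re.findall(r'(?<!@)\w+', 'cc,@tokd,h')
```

['cc', 'okd', 'h']

A negative assertion filters positions out without eating any characters.
Matches: at [0:2] → 'cc'; at [5:8] → 'okd'; at [9:10] → 'h'.
No capturing groups, so `findall` returns the 3 full match strings.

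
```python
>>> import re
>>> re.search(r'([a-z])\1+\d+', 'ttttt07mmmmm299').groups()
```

`\1` has to match the exact text group 1 already captured.
`search` walks the string left to right and returns the first match it finds.
The match spans [0:7] → 'ttttt07'.
Captured: group 1 = 't'.

('t',)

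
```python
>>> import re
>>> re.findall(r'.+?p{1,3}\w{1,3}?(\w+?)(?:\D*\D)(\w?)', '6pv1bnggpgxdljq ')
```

Lazy quantifiers expand one character at a time until the remainder of the pattern can match.
2 groups means the one result is a tuple of 2 captured strings — 1 here.

[('1', '')]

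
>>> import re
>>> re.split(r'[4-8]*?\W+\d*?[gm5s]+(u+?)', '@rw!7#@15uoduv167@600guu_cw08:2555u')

Pattern: zero or more of a character in [4-8] (lazy), then one or more of a non-word character, then zero or more of a digit (lazy); then one or more of one of [gm5s]; then one or more of a literal 'u' (lazy) (captured).
A `+?`/`*?`/`{m,n}?` starts at its minimum and grows only as far as needed for what follows to match.
Matches to split on: at [4:10] → '7#@15u'; at [15:23] → '67@600gu'; at [28:35] → '8:2555u'.
With a capturing group present, the delimiter's captured portion is kept in the result list.

['@rw!', 'u', 'oduv1', 'u', 'u_cw0', 'u', '']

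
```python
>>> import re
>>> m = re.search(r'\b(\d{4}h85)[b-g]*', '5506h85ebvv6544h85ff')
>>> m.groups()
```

Pattern: a word boundary (`\b`, zero-width); then exactly 4 of a digit, then the literal 'h85' (captured); then zero or more of a character in [b-g].
`re.search` tries every starting position until one works.
The match spans [0:9] → '5506h85eb'.
Captured: group 1 = '5506h85'.

('5506h85',)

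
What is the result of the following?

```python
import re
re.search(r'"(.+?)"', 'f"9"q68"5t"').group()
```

'"9"'

Lazy quantifiers expand one character at a time until the remainder of the pattern can match.
The match spans [1:4] → '"9"'.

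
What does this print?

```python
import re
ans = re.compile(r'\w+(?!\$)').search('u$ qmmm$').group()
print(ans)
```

qmm

The negative lookaround is zero-width — it rules out positions where the adjacent text would match, without consuming anything.
The match spans [3:6] → 'qmm'.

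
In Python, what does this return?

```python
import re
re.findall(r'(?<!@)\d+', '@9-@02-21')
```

['2', '21']

The negative lookaround is zero-width — it rules out positions where the adjacent text would match, without consuming anything.
Matches: at [5:6] → '2'; at [7:9] → '21'.
No capturing groups, so `findall` returns the 2 full match strings.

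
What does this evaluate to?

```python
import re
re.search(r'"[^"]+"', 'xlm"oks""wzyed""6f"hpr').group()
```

Unlike `match`, `search` isn't anchored — it looks for the pattern anywhere in the string.
The match spans [3:8] → '"oks"'.

'"oks"'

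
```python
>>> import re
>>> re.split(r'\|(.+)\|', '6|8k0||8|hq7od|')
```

`re.split` interleaves the captured-group text with the surrounding fragments.

['6', '8k0||8|hq7od', '']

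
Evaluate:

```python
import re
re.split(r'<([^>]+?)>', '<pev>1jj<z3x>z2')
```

['', 'pev', '1jj', 'z3x', 'z2']

Matches to split on: at [0:5] → '<pev>'; at [8:13] → '<z3x>'.
The group in the pattern means `split` returns the separators' captures alongside the pieces.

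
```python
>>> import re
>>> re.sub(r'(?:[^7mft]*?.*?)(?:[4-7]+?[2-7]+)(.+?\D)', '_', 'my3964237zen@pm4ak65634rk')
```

With the lazy modifier that quantifier settles for the fewest repetitions that let the rest of the pattern succeed (the atoms after it are unaffected and can still be greedy).
Every occurrence is swapped for '_'.

'__'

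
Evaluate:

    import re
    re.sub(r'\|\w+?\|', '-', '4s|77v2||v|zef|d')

Matches: at [2:8] → '|77v2|'; at [8:11] → '|v|'.
Each match is replaced by '-'.

'4s--zef|d'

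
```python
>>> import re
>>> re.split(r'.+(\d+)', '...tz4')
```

['', '4', '']

With a capturing group present, the delimiter's captured portion is kept in the result list.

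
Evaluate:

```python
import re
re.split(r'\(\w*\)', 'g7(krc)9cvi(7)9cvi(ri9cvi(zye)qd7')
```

['g7', '9cvi', '9cvi(ri9cvi', 'qd7']

Matches to split on: at [2:7] → '(krc)'; at [11:14] → '(7)'; at [25:30] → '(zye)'.
Splitting on the pattern gives 4 pieces.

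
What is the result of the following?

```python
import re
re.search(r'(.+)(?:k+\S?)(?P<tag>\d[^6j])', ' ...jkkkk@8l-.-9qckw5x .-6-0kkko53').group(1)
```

' ...jkkkk@8l-.-9qckw5x .-6-0kk'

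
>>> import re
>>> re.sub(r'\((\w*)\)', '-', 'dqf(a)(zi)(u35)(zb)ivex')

'dqf----ivex'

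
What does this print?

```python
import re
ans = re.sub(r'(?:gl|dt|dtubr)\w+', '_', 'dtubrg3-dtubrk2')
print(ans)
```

Matches: at [0:7] → 'dtubrg3'; at [8:15] → 'dtubrk2'.
Every occurrence is swapped for '_'.

_-_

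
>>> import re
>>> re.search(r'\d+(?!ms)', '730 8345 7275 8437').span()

(0, 3)

A negative assertion filters positions out without eating any characters.
The match spans [0:3] → '730'.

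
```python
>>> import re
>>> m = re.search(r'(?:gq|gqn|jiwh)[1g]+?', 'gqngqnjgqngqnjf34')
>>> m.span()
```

The match spans [0:4] → 'gqng'.

(0, 4)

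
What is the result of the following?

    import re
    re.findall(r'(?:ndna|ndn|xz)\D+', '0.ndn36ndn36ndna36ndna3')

['ndna', 'ndna']

Walking the string: at [12:16] → 'ndna'; at [18:22] → 'ndna'.
`findall` yields the raw match text (2 of them) because the pattern has no groups.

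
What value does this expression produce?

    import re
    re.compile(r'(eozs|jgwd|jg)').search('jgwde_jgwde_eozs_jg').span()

Branches in `(...|...)` are attempted left-to-right; the first branch that allows the whole pattern to succeed is taken.
`re.search` scans for the first position where the pattern succeeds.
The match spans [0:4] → 'jgwd'.
Captured: group 1 = 'jgwd'.

(0, 4)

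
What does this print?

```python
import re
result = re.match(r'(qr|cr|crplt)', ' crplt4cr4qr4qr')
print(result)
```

`re.match` only tries the pattern at the start of the string.
Here position 0 doesn't satisfy it, so the call returns None.

None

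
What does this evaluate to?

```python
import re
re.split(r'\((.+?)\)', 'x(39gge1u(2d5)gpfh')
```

['x', '39gge1u(2d5', 'gpfh']

Matches to split on: at [1:14] → '(39gge1u(2d5)'.
Because the pattern has a capturing group, `split` also inserts each captured text between the pieces.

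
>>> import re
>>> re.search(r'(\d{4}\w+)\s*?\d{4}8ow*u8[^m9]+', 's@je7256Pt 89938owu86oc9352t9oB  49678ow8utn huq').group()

'7256Pt 89938owu86oc'

This matches exactly 4 of a digit, then one or more of a word character (captured); then zero or more of whitespace (lazy), then exactly 4 of a digit, then the literal '8o'; then zero or more of the literal 'w', then the literal 'u8', then one or more of any character except [m9].
`search` walks the string left to right and returns the first match it finds.
The match spans [4:23] → '7256Pt 89938owu86oc'.
Captured: group 1 = '7256Pt'.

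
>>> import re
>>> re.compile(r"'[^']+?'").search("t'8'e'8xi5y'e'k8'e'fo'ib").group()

"'8'"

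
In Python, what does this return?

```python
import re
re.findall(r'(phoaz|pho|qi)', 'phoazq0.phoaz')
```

['phoaz', 'phoaz']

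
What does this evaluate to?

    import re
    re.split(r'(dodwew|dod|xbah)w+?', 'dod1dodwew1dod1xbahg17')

['dod1', 'dod', 'ew1dod1xbahg17']

Matches to split on: at [4:8] → 'dodw'.
The group in the pattern means `split` returns the separators' captures alongside the pieces.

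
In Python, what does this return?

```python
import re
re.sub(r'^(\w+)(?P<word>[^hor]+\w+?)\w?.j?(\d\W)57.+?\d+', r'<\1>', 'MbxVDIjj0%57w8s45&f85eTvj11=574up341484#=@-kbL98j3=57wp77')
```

The pattern matches anchored at the start of the string; then one or more of a word character (captured); then one or more of any character except [hor], then one or more of a word character (lazy) (captured as 'word'); then optionally a word character, then any character, then optionally the literal 'j'; then a digit, then a non-word character (captured); then the literal '57', then one or more of any character (lazy), then one or more of a digit.
Each match is replaced using the text its own group 1 captured.

'<MbxVDIjj0>'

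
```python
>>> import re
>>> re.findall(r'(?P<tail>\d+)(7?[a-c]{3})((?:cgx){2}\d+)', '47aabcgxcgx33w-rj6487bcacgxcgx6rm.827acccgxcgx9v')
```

[('47', 'aab', 'cgxcgx33'), ('6487', 'bca', 'cgxcgx6'), ('827', 'acc', 'cgxcgx9')]

Pattern: one or more of a digit (captured as 'tail'); then optionally the literal '7', then exactly 3 of a character in [a-c] (captured); then the literal 'cgx' repeated 2 times, then one or more of a digit (captured).
Scanning left to right: at [0:13] match '47aabcgxcgx33', groups = ('47', 'aab', 'cgxcgx33'); at [17:31] match '6487bcacgxcgx6', groups = ('6487', 'bca', 'cgxcgx6'); at [34:47] match '827acccgxcgx9', groups = ('827', 'acc', 'cgxcgx9').
With 3 capturing groups, `findall` returns a 3-tuple per match.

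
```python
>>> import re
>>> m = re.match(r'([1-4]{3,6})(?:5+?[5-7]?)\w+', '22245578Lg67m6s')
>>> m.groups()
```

The pattern matches 3 to 6 of a character in [1-4] (captured); then one or more of a literal '5' (lazy), then optionally a character in [5-7] (non-capturing group); then one or more of a word character.
`re.match` only tries the pattern at the start of the string.
The match spans [0:15] → '22245578Lg67m6s'.
Captured: group 1 = '2224'.

('2224',)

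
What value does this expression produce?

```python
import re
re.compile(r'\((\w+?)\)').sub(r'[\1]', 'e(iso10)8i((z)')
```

'e[iso10]8i([z]'

Matches: at [1:8] → '(iso10)'; at [11:14] → '(z)'.
Each match is replaced using the text its own group 1 captured.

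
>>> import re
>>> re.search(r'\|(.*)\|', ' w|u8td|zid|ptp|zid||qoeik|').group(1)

Unlike `match`, `search` isn't anchored — it looks for the pattern anywhere in the string.
The match spans [2:27] → '|u8td|zid|ptp|zid||qoeik|'.
Captured: group 1 = 'u8td|zid|ptp|zid||qoeik'.

'u8td|zid|ptp|zid||qoeik'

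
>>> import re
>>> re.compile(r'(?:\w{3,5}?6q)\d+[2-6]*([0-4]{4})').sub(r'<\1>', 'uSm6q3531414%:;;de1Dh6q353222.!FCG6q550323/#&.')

The pattern matches 3 to 5 of a word character (lazy), then the literal '6q' (non-capturing group); then one or more of a digit, then zero or more of a character in [2-6]; then exactly 4 of a character in [0-4] (captured).
Matches: at [0:12] → 'uSm6q3531414'; at [16:29] → 'de1Dh6q353222'; at [31:42] → 'FCG6q550323'.
The replacement refers to a captured group, so each match is rewritten using its own captured text.

'<1414>%:;;<3222>.!<0323>/#&.'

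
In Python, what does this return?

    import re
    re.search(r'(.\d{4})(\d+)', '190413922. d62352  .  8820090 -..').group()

Pattern: any character, then exactly 4 of a digit (captured); then one or more of a digit (captured).
`re.search` tries every starting position until one works.
The match spans [0:9] → '190413922'.
Captured: group 1 = '19041', group 2 = '3922'.

'190413922'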